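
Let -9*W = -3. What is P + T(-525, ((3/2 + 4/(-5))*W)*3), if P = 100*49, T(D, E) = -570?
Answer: 4330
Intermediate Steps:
W = ⅓ (W = -⅑*(-3) = ⅓ ≈ 0.33333)
P = 4900
P + T(-525, ((3/2 + 4/(-5))*W)*3) = 4900 - 570 = 4330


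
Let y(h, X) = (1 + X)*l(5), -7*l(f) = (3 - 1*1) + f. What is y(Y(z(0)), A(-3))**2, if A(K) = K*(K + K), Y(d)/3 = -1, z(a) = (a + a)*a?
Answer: 361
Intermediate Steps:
z(a) = 2*a**2 (z(a) = (2*a)*a = 2*a**2)
Y(d) = -3 (Y(d) = 3*(-1) = -3)
l(f) = -2/7 - f/7 (l(f) = -((3 - 1*1) + f)/7 = -((3 - 1) + f)/7 = -(2 + f)/7 = -2/7 - f/7)
A(K) = 2*K**2 (A(K) = K*(2*K) = 2*K**2)
y(h, X) = -1 - X (y(h, X) = (1 + X)*(-2/7 - 1/7*5) = (1 + X)*(-2/7 - 5/7) = (1 + X)*(-1) = -1 - X)
y(Y(z(0)), A(-3))**2 = (-1 - 2*(-3)**2)**2 = (-1 - 2*9)**2 = (-1 - 1*18)**2 = (-1 - 18)**2 = (-19)**2 = 361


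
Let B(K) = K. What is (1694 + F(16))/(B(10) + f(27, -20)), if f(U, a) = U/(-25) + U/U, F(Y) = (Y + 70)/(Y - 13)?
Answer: 16150/93 ≈ 173.66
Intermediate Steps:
F(Y) = (70 + Y)/(-13 + Y)
f(U, a) = 1 - U/25 (f(U, a) = U*(-1/25) + 1 = -U/25 + 1 = 1 - U/25)
(1694 + F(16))/(B(10) + f(27, -20)) = (1694 + (70 + 16)/(-13 + 16))/(10 + (1 - 1/25*27)) = (1694 + 86/3)/(10 + (1 - 27/25)) = (1694 + (⅓)*86)/(10 - 2/25) = (1694 + 86/3)/(248/25) = (5168/3)*(25/248) = 16150/93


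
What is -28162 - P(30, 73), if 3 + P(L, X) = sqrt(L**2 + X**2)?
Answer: -28159 - sqrt(6229) ≈ -28238.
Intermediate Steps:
P(L, X) = -3 + sqrt(L**2 + X**2)
-28162 - P(30, 73) = -28162 - (-3 + sqrt(30**2 + 73**2)) = -28162 - (-3 + sqrt(900 + 5329)) = -28162 - (-3 + sqrt(6229)) = -28162 + (3 - sqrt(6229)) = -28159 - sqrt(6229)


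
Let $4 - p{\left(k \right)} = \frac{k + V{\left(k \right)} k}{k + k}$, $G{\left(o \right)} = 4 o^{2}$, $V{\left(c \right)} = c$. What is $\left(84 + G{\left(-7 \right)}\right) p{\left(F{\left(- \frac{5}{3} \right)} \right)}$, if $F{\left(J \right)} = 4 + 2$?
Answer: $140$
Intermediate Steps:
$F{\left(J \right)} = 6$
$p{\left(k \right)} = 4 - \frac{k + k^{2}}{2 k}$ ($p{\left(k \right)} = 4 - \frac{k + k k}{k + k} = 4 - \frac{k + k^{2}}{2 k}$)
$\left(84 + G{\left(-7 \right)}\right) p{\left(F{\left(- \frac{5}{3} \right)} \right)} = \left(84 + 4 \left(-7\right)^{2}\right) \left(\frac{7}{2} - 3\right) = \left(84 + 4 \cdot 49\right) \left(\frac{7}{2} - 3\right) = \left(84 + 196\right) \frac{1}{2} = 280 \cdot \frac{1}{2} = 140$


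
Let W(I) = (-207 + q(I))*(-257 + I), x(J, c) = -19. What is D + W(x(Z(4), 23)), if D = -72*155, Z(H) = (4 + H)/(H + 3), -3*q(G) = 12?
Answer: 47076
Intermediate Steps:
q(G) = -4 (q(G) = -⅓*12 = -4)
Z(H) = (4 + H)/(3 + H)
D = -11160
W(I) = 54227 - 211*I (W(I) = (-207 - 4)*(-257 + I) = -211*(-257 + I) = 54227 - 211*I)
D + W(x(Z(4), 23)) = -11160 + (54227 - 211*(-19)) = -11160 + (54227 + 4009) = -11160 + 58236 = 47076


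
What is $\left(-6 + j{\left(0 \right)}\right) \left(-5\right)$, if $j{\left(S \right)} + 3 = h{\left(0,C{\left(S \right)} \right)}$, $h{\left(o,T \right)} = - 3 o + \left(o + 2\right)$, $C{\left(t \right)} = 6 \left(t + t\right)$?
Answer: $35$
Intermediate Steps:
$C{\left(t \right)} = 12 t$ ($C{\left(t \right)} = 6 \cdot 2 t = 12 t$)
$h{\left(o,T \right)} = 2 - 2 o$ ($h{\left(o,T \right)} = - 3 o + \left(2 + o\right) = 2 - 2 o$)
$j{\left(S \right)} = -1$ ($j{\left(S \right)} = -3 + \left(2 - 0\right) = -3 + \left(2 + 0\right) = -3 + 2 = -1$)
$\left(-6 + j{\left(0 \right)}\right) \left(-5\right) = \left(-6 - 1\right) \left(-5\right) = \left(-7\right) \left(-5\right) = 35$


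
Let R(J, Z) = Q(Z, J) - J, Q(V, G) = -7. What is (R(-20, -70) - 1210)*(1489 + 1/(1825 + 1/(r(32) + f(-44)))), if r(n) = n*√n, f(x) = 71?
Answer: -20574364150852785/11543497528 + 2394*√2/1442937191 ≈ -1.7823e+6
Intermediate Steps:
r(n) = n^(3/2)
R(J, Z) = -7 - J
(R(-20, -70) - 1210)*(1489 + 1/(1825 + 1/(r(32) + f(-44)))) = ((-7 - 1*(-20)) - 1210)*(1489 + 1/(1825 + 1/(32^(3/2) + 71))) = ((-7 + 20) - 1210)*(1489 + 1/(1825 + 1/(128*√2 + 71))) = (13 - 1210)*(1489 + 1/(1825 + 1/(71 + 128*√2))) = -1197*(1489 + 1/(1825 + 1/(71 + 128*√2))) = -1782333 - 1197/(1825 + 1/(71 + 128*√2))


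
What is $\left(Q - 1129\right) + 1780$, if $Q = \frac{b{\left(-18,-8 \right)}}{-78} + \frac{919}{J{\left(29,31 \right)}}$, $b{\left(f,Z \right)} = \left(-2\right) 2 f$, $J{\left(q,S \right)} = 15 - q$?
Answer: $\frac{106367}{182} \approx 584.43$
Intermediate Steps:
$b{\left(f,Z \right)} = - 4 f$
$Q = - \frac{12115}{182}$ ($Q = \frac{\left(-4\right) \left(-18\right)}{-78} + \frac{919}{15 - 29} = 72 \left(- \frac{1}{78}\right) + \frac{919}{15 - 29} = - \frac{12}{13} + \frac{919}{-14} = - \frac{12}{13} + 919 \left(- \frac{1}{14}\right) = - \frac{12}{13} - \frac{919}{14} = - \frac{12115}{182} \approx -66.566$)
$\left(Q - 1129\right) + 1780 = \left(- \frac{12115}{182} - 1129\right) + 1780 = - \frac{217593}{182} + 1780 = \frac{106367}{182}$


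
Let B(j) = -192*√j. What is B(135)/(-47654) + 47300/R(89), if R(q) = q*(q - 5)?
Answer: 11825/1869 + 288*√15/23827 ≈ 6.3737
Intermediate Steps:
R(q) = q*(-5 + q)
B(135)/(-47654) + 47300/R(89) = -576*√15/(-47654) + 47300/((89*(-5 + 89))) = -576*√15*(-1/47654) + 47300/((89*84)) = -576*√15*(-1/47654) + 47300/7476 = 288*√15/23827 + 47300*(1/7476) = 288*√15/23827 + 11825/1869 = 11825/1869 + 288*√15/23827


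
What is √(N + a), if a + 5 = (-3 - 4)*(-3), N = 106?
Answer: √122 ≈ 11.045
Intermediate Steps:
a = 16 (a = -5 + (-3 - 4)*(-3) = -5 - 7*(-3) = -5 + 21 = 16)
√(N + a) = √(106 + 16) = √122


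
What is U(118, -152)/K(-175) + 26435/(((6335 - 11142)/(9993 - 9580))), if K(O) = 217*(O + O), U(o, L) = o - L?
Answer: -82919719514/36509165 ≈ -2271.2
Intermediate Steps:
K(O) = 434*O (K(O) = 217*(2*O) = 434*O)
U(118, -152)/K(-175) + 26435/(((6335 - 11142)/(9993 - 9580))) = (118 - 1*(-152))/((434*(-175))) + 26435/(((6335 - 11142)/(9993 - 9580))) = (118 + 152)/(-75950) + 26435/((-4807/413)) = 270*(-1/75950) + 26435/((-4807*1/413)) = -27/7595 + 26435/(-4807/413) = -27/7595 + 26435*(-413/4807) = -27/7595 - 10917655/4807 = -82919719514/36509165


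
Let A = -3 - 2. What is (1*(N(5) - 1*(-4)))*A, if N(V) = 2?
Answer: -30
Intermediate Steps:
A = -5
(1*(N(5) - 1*(-4)))*A = (1*(2 - 1*(-4)))*(-5) = (1*(2 + 4))*(-5) = (1*6)*(-5) = 6*(-5) = -30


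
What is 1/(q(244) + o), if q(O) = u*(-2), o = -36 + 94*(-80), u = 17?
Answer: -1/7590 ≈ -0.00013175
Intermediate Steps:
o = -7556 (o = -36 - 7520 = -7556)
q(O) = -34 (q(O) = 17*(-2) = -34)
1/(q(244) + o) = 1/(-34 - 7556) = 1/(-7590) = -1/7590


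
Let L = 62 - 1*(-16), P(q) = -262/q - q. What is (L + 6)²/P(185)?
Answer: -1305360/34487 ≈ -37.851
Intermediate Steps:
P(q) = -q - 262/q
L = 78 (L = 62 + 16 = 78)
(L + 6)²/P(185) = (78 + 6)²/(-1*185 - 262/185) = 84²/(-185 - 262*1/185) = 7056/(-185 - 262/185) = 7056/(-34487/185) = 7056*(-185/34487) = -1305360/34487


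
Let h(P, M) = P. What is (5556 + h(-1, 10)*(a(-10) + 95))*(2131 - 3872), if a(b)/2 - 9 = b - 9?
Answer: -9542421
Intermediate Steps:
a(b) = 2*b (a(b) = 18 + 2*(b - 9) = 18 + 2*(-9 + b) = 18 + (-18 + 2*b) = 2*b)
(5556 + h(-1, 10)*(a(-10) + 95))*(2131 - 3872) = (5556 - (2*(-10) + 95))*(2131 - 3872) = (5556 - (-20 + 95))*(-1741) = (5556 - 1*75)*(-1741) = (5556 - 75)*(-1741) = 5481*(-1741) = -9542421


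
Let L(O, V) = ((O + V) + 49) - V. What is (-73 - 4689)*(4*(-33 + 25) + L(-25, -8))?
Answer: 38096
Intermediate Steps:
L(O, V) = 49 + O (L(O, V) = (49 + O + V) - V = 49 + O)
(-73 - 4689)*(4*(-33 + 25) + L(-25, -8)) = (-73 - 4689)*(4*(-33 + 25) + (49 - 25)) = -4762*(4*(-8) + 24) = -4762*(-32 + 24) = -4762*(-8) = 38096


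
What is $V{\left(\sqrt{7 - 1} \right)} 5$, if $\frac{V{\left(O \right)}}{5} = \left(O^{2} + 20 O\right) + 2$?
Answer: $200 + 500 \sqrt{6} \approx 1424.7$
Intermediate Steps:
$V{\left(O \right)} = 10 + 5 O^{2} + 100 O$ ($V{\left(O \right)} = 5 \left(\left(O^{2} + 20 O\right) + 2\right) = 5 \left(2 + O^{2} + 20 O\right) = 10 + 5 O^{2} + 100 O$)
$V{\left(\sqrt{7 - 1} \right)} 5 = \left(10 + 5 \left(\sqrt{7 - 1}\right)^{2} + 100 \sqrt{7 - 1}\right) 5 = \left(10 + 5 \left(\sqrt{6}\right)^{2} + 100 \sqrt{6}\right) 5 = \left(10 + 5 \cdot 6 + 100 \sqrt{6}\right) 5 = \left(10 + 30 + 100 \sqrt{6}\right) 5 = \left(40 + 100 \sqrt{6}\right) 5 = 200 + 500 \sqrt{6}$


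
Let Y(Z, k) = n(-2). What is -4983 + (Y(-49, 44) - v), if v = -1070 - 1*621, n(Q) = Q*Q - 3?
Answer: -3291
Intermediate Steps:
n(Q) = -3 + Q**2 (n(Q) = Q**2 - 3 = -3 + Q**2)
Y(Z, k) = 1 (Y(Z, k) = -3 + (-2)**2 = -3 + 4 = 1)
v = -1691 (v = -1070 - 621 = -1691)
-4983 + (Y(-49, 44) - v) = -4983 + (1 - 1*(-1691)) = -4983 + (1 + 1691) = -4983 + 1692 = -3291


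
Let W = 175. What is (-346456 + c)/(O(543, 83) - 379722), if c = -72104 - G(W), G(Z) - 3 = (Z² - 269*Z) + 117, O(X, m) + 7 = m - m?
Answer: 402230/379729 ≈ 1.0593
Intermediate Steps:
O(X, m) = -7 (O(X, m) = -7 + (m - m) = -7 + 0 = -7)
G(Z) = 120 + Z² - 269*Z (G(Z) = 3 + ((Z² - 269*Z) + 117) = 3 + (117 + Z² - 269*Z) = 120 + Z² - 269*Z)
c = -55774 (c = -72104 - (120 + 175² - 269*175) = -72104 - (120 + 30625 - 47075) = -72104 - 1*(-16330) = -72104 + 16330 = -55774)
(-346456 + c)/(O(543, 83) - 379722) = (-346456 - 55774)/(-7 - 379722) = -402230/(-379729) = -402230*(-1/379729) = 402230/379729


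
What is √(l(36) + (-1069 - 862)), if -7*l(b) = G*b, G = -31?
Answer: I*√86807/7 ≈ 42.09*I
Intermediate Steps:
l(b) = 31*b/7 (l(b) = -(-31)*b/7 = 31*b/7)
√(l(36) + (-1069 - 862)) = √((31/7)*36 + (-1069 - 862)) = √(1116/7 - 1931) = √(-12401/7) = I*√86807/7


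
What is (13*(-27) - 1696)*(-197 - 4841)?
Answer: 10312786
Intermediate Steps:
(13*(-27) - 1696)*(-197 - 4841) = (-351 - 1696)*(-5038) = -2047*(-5038) = 10312786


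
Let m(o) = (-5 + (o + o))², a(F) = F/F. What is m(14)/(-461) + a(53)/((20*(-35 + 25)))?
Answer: -106261/92200 ≈ -1.1525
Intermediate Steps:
a(F) = 1
m(o) = (-5 + 2*o)²
m(14)/(-461) + a(53)/((20*(-35 + 25))) = (-5 + 2*14)²/(-461) + 1/(20*(-35 + 25)) = (-5 + 28)²*(-1/461) + 1/(20*(-10)) = 23²*(-1/461) + 1/(-200) = 529*(-1/461) + 1*(-1/200) = -529/461 - 1/200 = -106261/92200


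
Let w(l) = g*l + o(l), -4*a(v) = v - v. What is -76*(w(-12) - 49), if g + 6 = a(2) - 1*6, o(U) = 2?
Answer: -7372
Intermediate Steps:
a(v) = 0 (a(v) = -(v - v)/4 = -1/4*0 = 0)
g = -12 (g = -6 + (0 - 1*6) = -6 + (0 - 6) = -6 - 6 = -12)
w(l) = 2 - 12*l (w(l) = -12*l + 2 = 2 - 12*l)
-76*(w(-12) - 49) = -76*((2 - 12*(-12)) - 49) = -76*((2 + 144) - 49) = -76*(146 - 49) = -76*97 = -7372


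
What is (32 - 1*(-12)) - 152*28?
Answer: -4212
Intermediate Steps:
(32 - 1*(-12)) - 152*28 = (32 + 12) - 4256 = 44 - 4256 = -4212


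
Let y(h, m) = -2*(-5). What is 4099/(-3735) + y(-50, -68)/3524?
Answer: -7203763/6581070 ≈ -1.0946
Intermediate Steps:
y(h, m) = 10
4099/(-3735) + y(-50, -68)/3524 = 4099/(-3735) + 10/3524 = 4099*(-1/3735) + 10*(1/3524) = -4099/3735 + 5/1762 = -7203763/6581070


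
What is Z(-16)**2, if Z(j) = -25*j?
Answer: 160000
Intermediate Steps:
Z(-16)**2 = (-25*(-16))**2 = 400**2 = 160000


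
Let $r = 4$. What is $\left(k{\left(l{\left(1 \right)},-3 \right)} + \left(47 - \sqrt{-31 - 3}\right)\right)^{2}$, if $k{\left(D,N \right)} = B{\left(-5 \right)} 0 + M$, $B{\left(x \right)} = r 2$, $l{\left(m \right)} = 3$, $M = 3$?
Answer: $\left(50 - i \sqrt{34}\right)^{2} \approx 2466.0 - 583.09 i$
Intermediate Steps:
$B{\left(x \right)} = 8$ ($B{\left(x \right)} = 4 \cdot 2 = 8$)
$k{\left(D,N \right)} = 3$ ($k{\left(D,N \right)} = 8 \cdot 0 + 3 = 0 + 3 = 3$)
$\left(k{\left(l{\left(1 \right)},-3 \right)} + \left(47 - \sqrt{-31 - 3}\right)\right)^{2} = \left(3 + \left(47 - \sqrt{-31 - 3}\right)\right)^{2} = \left(3 + \left(47 - \sqrt{-34}\right)\right)^{2} = \left(3 + \left(47 - i \sqrt{34}\right)\right)^{2} = \left(50 - i \sqrt{34}\right)^{2}$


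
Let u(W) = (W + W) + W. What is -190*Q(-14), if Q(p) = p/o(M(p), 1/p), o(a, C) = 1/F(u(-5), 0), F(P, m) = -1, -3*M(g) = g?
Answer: -2660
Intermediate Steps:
M(g) = -g/3
u(W) = 3*W (u(W) = 2*W + W = 3*W)
o(a, C) = -1 (o(a, C) = 1/(-1) = -1)
Q(p) = -p (Q(p) = p/(-1) = p*(-1) = -p)
-190*Q(-14) = -(-190)*(-14) = -190*14 = -2660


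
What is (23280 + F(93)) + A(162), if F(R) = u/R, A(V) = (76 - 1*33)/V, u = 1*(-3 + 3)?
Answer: 3771403/162 ≈ 23280.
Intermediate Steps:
u = 0 (u = 1*0 = 0)
A(V) = 43/V (A(V) = (76 - 33)/V = 43/V)
F(R) = 0 (F(R) = 0/R = 0)
(23280 + F(93)) + A(162) = (23280 + 0) + 43/162 = 23280 + 43*(1/162) = 23280 + 43/162 = 3771403/162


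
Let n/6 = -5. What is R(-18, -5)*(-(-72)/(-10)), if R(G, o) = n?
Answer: 216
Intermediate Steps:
n = -30 (n = 6*(-5) = -30)
R(G, o) = -30
R(-18, -5)*(-(-72)/(-10)) = -(-540)*(-4/(-10)) = -(-540)*(-4*(-⅒)) = -(-540)*2/5 = -30*(-36/5) = 216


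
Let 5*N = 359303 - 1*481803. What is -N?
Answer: 24500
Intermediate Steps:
N = -24500 (N = (359303 - 1*481803)/5 = (359303 - 481803)/5 = (⅕)*(-122500) = -24500)
-N = -1*(-24500) = 24500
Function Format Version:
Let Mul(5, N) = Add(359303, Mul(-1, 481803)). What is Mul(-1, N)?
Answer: 24500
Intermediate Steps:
N = -24500 (N = Mul(Rational(1, 5), Add(359303, Mul(-1, 481803))) = Mul(Rational(1, 5), Add(359303, -481803)) = Mul(Rational(1, 5), -122500) = -24500)
Mul(-1, N) = Mul(-1, -24500) = 24500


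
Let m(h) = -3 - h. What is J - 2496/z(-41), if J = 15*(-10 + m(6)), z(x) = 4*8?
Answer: -363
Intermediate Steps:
z(x) = 32
J = -285 (J = 15*(-10 + (-3 - 1*6)) = 15*(-10 + (-3 - 6)) = 15*(-10 - 9) = 15*(-19) = -285)
J - 2496/z(-41) = -285 - 2496/32 = -285 - 2496*1/32 = -285 - 78 = -363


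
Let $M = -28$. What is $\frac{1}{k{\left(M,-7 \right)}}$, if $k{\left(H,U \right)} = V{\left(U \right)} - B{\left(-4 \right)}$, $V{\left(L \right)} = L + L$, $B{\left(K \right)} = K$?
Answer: $- \frac{1}{10} \approx -0.1$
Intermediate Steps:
$V{\left(L \right)} = 2 L$
$k{\left(H,U \right)} = 4 + 2 U$ ($k{\left(H,U \right)} = 2 U - -4 = 2 U + 4 = 4 + 2 U$)
$\frac{1}{k{\left(M,-7 \right)}} = \frac{1}{4 + 2 \left(-7\right)} = \frac{1}{4 - 14} = \frac{1}{-10} = - \frac{1}{10}$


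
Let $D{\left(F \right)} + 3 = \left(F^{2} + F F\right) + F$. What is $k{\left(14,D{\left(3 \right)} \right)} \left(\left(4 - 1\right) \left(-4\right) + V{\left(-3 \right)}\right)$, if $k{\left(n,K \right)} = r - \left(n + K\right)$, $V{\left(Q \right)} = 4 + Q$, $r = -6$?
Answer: $418$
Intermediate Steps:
$D{\left(F \right)} = -3 + F + 2 F^{2}$ ($D{\left(F \right)} = -3 + \left(\left(F^{2} + F F\right) + F\right) = -3 + \left(\left(F^{2} + F^{2}\right) + F\right) = -3 + \left(2 F^{2} + F\right) = -3 + \left(F + 2 F^{2}\right) = -3 + F + 2 F^{2}$)
$k{\left(n,K \right)} = -6 - K - n$ ($k{\left(n,K \right)} = -6 - \left(n + K\right) = -6 - \left(K + n\right) = -6 - K - n$)
$k{\left(14,D{\left(3 \right)} \right)} \left(\left(4 - 1\right) \left(-4\right) + V{\left(-3 \right)}\right) = \left(-6 - \left(-3 + 3 + 2 \cdot 3^{2}\right) - 14\right) \left(\left(4 - 1\right) \left(-4\right) + \left(4 - 3\right)\right) = \left(-6 - \left(-3 + 3 + 2 \cdot 9\right) - 14\right) \left(\left(4 - 1\right) \left(-4\right) + 1\right) = \left(-6 - \left(-3 + 3 + 18\right) - 14\right) \left(3 \left(-4\right) + 1\right) = \left(-6 - 18 - 14\right) \left(-12 + 1\right) = \left(-6 - 18 - 14\right) \left(-11\right) = \left(-38\right) \left(-11\right) = 418$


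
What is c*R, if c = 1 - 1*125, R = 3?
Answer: -372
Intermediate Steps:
c = -124 (c = 1 - 125 = -124)
c*R = -124*3 = -372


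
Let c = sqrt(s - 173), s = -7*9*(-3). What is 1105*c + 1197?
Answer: 5617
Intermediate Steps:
s = 189 (s = -63*(-3) = 189)
c = 4 (c = sqrt(189 - 173) = sqrt(16) = 4)
1105*c + 1197 = 1105*4 + 1197 = 4420 + 1197 = 5617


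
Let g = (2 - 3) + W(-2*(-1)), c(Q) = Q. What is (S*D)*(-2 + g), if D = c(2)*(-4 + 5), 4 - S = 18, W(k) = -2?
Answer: 140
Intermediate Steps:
g = -3 (g = (2 - 3) - 2 = -1 - 2 = -3)
S = -14 (S = 4 - 1*18 = 4 - 18 = -14)
D = 2 (D = 2*(-4 + 5) = 2*1 = 2)
(S*D)*(-2 + g) = (-14*2)*(-2 - 3) = -28*(-5) = 140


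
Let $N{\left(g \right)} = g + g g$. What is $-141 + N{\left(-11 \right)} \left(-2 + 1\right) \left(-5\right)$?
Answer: $409$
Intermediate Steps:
$N{\left(g \right)} = g + g^{2}$
$-141 + N{\left(-11 \right)} \left(-2 + 1\right) \left(-5\right) = -141 + - 11 \left(1 - 11\right) \left(-2 + 1\right) \left(-5\right) = -141 + \left(-11\right) \left(-10\right) \left(\left(-1\right) \left(-5\right)\right) = -141 + 110 \cdot 5 = -141 + 550 = 409$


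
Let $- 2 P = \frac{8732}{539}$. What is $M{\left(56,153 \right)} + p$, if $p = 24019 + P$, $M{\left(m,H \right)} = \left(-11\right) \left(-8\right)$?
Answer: $\frac{12989307}{539} \approx 24099.0$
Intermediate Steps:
$P = - \frac{4366}{539}$ ($P = - \frac{8732 \cdot \frac{1}{539}}{2} = \left(- \frac{1}{2}\right) \frac{8732}{539} = - \frac{4366}{539} \approx -8.1002$)
$M{\left(m,H \right)} = 88$
$p = \frac{12941875}{539}$ ($p = 24019 - \frac{4366}{539} = \frac{12941875}{539} \approx 24011.0$)
$M{\left(56,153 \right)} + p = 88 + \frac{12941875}{539} = \frac{12989307}{539}$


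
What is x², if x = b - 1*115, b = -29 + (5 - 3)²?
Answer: 19600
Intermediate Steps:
b = -25 (b = -29 + 2² = -29 + 4 = -25)
x = -140 (x = -25 - 1*115 = -25 - 115 = -140)
x² = (-140)² = 19600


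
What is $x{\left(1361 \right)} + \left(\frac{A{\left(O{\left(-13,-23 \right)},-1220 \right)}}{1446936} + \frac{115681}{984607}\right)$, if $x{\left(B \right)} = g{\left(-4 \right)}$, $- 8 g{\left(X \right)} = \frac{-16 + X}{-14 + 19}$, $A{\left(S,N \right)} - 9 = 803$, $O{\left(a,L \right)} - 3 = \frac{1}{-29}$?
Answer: $\frac{110064270172}{178082914269} \approx 0.61805$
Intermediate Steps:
$O{\left(a,L \right)} = \frac{86}{29}$ ($O{\left(a,L \right)} = 3 + \frac{1}{-29} = 3 - \frac{1}{29} = \frac{86}{29}$)
$A{\left(S,N \right)} = 812$ ($A{\left(S,N \right)} = 9 + 803 = 812$)
$g{\left(X \right)} = \frac{2}{5} - \frac{X}{40}$ ($g{\left(X \right)} = - \frac{\left(-16 + X\right) \frac{1}{-14 + 19}}{8} = - \frac{\left(-16 + X\right) \frac{1}{5}}{8} = - \frac{- \frac{16}{5} + \frac{X}{5}}{8} = \frac{2}{5} - \frac{X}{40}$)
$x{\left(B \right)} = \frac{1}{2}$ ($x{\left(B \right)} = \frac{2}{5} - - \frac{1}{10} = \frac{2}{5} + \frac{1}{10} = \frac{1}{2}$)
$x{\left(1361 \right)} + \left(\frac{A{\left(O{\left(-13,-23 \right)},-1220 \right)}}{1446936} + \frac{115681}{984607}\right) = \frac{1}{2} + \left(\frac{812}{1446936} + \frac{115681}{984607}\right) = \frac{1}{2} + \left(812 \cdot \frac{1}{1446936} + 115681 \cdot \frac{1}{984607}\right) = \frac{1}{2} + \left(\frac{203}{361734} + \frac{115681}{984607}\right) = \frac{1}{2} + \frac{42045626075}{356165828538} = \frac{110064270172}{178082914269}$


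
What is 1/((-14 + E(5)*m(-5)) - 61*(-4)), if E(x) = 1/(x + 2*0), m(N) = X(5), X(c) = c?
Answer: 1/231 ≈ 0.0043290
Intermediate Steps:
m(N) = 5
E(x) = 1/x (E(x) = 1/(x + 0) = 1/x)
1/((-14 + E(5)*m(-5)) - 61*(-4)) = 1/((-14 + 5/5) - 61*(-4)) = 1/((-14 + (⅕)*5) + 244) = 1/((-14 + 1) + 244) = 1/(-13 + 244) = 1/231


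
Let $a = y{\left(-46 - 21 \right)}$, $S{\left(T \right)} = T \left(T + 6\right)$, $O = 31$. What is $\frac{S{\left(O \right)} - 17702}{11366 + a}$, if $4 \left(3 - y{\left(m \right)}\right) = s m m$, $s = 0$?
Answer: $- \frac{16555}{11369} \approx -1.4562$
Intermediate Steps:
$S{\left(T \right)} = T \left(6 + T\right)$
$y{\left(m \right)} = 3$ ($y{\left(m \right)} = 3 - \frac{0 m m}{4} = 3 - \frac{0 m}{4} = 3 - 0 = 3 + 0 = 3$)
$a = 3$
$\frac{S{\left(O \right)} - 17702}{11366 + a} = \frac{31 \left(6 + 31\right) - 17702}{11366 + 3} = \frac{31 \cdot 37 - 17702}{11369} = \left(1147 - 17702\right) \frac{1}{11369} = \left(-16555\right) \frac{1}{11369} = - \frac{16555}{11369}$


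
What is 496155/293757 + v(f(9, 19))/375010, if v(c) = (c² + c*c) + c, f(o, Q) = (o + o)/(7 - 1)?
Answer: 62023085149/36720604190 ≈ 1.6891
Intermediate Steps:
f(o, Q) = o/3 (f(o, Q) = (2*o)/6 = (2*o)*(⅙) = o/3)
v(c) = c + 2*c² (v(c) = (c² + c²) + c = 2*c² + c = c + 2*c²)
496155/293757 + v(f(9, 19))/375010 = 496155/293757 + (((⅓)*9)*(1 + 2*((⅓)*9)))/375010 = 496155*(1/293757) + (3*(1 + 2*3))*(1/375010) = 165385/97919 + (3*(1 + 6))*(1/375010) = 165385/97919 + (3*7)*(1/375010) = 165385/97919 + 21*(1/375010) = 165385/97919 + 21/375010 = 62023085149/36720604190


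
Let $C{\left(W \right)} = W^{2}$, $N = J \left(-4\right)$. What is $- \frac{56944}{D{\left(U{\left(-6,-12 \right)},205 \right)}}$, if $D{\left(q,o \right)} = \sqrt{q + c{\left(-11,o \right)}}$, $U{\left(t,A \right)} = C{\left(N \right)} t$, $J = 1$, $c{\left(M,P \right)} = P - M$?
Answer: $- \frac{14236 \sqrt{30}}{15} \approx -5198.3$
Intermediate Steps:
$N = -4$ ($N = 1 \left(-4\right) = -4$)
$U{\left(t,A \right)} = 16 t$ ($U{\left(t,A \right)} = \left(-4\right)^{2} t = 16 t$)
$D{\left(q,o \right)} = \sqrt{11 + o + q}$ ($D{\left(q,o \right)} = \sqrt{q + \left(o - -11\right)} = \sqrt{q + \left(o + 11\right)} = \sqrt{q + \left(11 + o\right)} = \sqrt{11 + o + q}$)
$- \frac{56944}{D{\left(U{\left(-6,-12 \right)},205 \right)}} = - \frac{56944}{\sqrt{11 + 205 + 16 \left(-6\right)}} = - \frac{56944}{\sqrt{11 + 205 - 96}} = - \frac{56944}{\sqrt{120}} = - \frac{56944}{2 \sqrt{30}} = - 56944 \frac{\sqrt{30}}{60} = - \frac{14236 \sqrt{30}}{15}$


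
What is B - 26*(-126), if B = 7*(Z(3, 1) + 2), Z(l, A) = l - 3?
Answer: 3290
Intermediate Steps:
Z(l, A) = -3 + l
B = 14 (B = 7*((-3 + 3) + 2) = 7*(0 + 2) = 7*2 = 14)
B - 26*(-126) = 14 - 26*(-126) = 14 + 3276 = 3290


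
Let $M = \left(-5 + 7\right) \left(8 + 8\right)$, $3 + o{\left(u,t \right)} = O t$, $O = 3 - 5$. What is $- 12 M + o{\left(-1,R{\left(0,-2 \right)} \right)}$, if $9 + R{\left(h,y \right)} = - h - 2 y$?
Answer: $-377$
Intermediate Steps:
$O = -2$ ($O = 3 - 5 = -2$)
$R{\left(h,y \right)} = -9 - h - 2 y$ ($R{\left(h,y \right)} = -9 - \left(h + 2 y\right) = -9 - h - 2 y$)
$o{\left(u,t \right)} = -3 - 2 t$
$M = 32$ ($M = 2 \cdot 16 = 32$)
$- 12 M + o{\left(-1,R{\left(0,-2 \right)} \right)} = \left(-12\right) 32 - \left(3 + 2 \left(-9 - 0 - -4\right)\right) = -384 - \left(3 + 2 \left(-9 + 0 + 4\right)\right) = -384 - -7 = -384 + \left(-3 + 10\right) = -384 + 7 = -377$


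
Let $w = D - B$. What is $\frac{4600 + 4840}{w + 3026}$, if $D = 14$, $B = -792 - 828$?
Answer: $\frac{472}{233} \approx 2.0257$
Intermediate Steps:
$B = -1620$
$w = 1634$ ($w = 14 - -1620 = 14 + 1620 = 1634$)
$\frac{4600 + 4840}{w + 3026} = \frac{4600 + 4840}{1634 + 3026} = \frac{9440}{4660} = 9440 \cdot \frac{1}{4660} = \frac{472}{233}$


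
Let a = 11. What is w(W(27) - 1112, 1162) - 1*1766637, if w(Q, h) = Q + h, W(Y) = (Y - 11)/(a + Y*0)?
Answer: -19432441/11 ≈ -1.7666e+6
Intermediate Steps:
W(Y) = -1 + Y/11 (W(Y) = (Y - 11)/(11 + Y*0) = (-11 + Y)/(11 + 0) = (-11 + Y)/11 = (-11 + Y)*(1/11) = -1 + Y/11)
w(W(27) - 1112, 1162) - 1*1766637 = (((-1 + (1/11)*27) - 1112) + 1162) - 1*1766637 = (((-1 + 27/11) - 1112) + 1162) - 1766637 = ((16/11 - 1112) + 1162) - 1766637 = (-12216/11 + 1162) - 1766637 = 566/11 - 1766637 = -19432441/11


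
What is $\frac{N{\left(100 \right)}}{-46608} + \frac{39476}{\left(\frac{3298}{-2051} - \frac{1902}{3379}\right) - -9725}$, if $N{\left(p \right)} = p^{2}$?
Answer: $\frac{251609798289109}{65428314848151} \approx 3.8456$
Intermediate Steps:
$\frac{N{\left(100 \right)}}{-46608} + \frac{39476}{\left(\frac{3298}{-2051} - \frac{1902}{3379}\right) - -9725} = \frac{100^{2}}{-46608} + \frac{39476}{\left(\frac{3298}{-2051} - \frac{1902}{3379}\right) - -9725} = 10000 \left(- \frac{1}{46608}\right) + \frac{39476}{\left(3298 \left(- \frac{1}{2051}\right) - \frac{1902}{3379}\right) + 9725} = - \frac{625}{2913} + \frac{39476}{\left(- \frac{3298}{2051} - \frac{1902}{3379}\right) + 9725} = - \frac{625}{2913} + \frac{39476}{- \frac{15044944}{6930329} + 9725} = - \frac{625}{2913} + \frac{39476}{\frac{67382404581}{6930329}} = - \frac{625}{2913} + 39476 \cdot \frac{6930329}{67382404581} = - \frac{625}{2913} + \frac{273581667604}{67382404581} = \frac{251609798289109}{65428314848151}$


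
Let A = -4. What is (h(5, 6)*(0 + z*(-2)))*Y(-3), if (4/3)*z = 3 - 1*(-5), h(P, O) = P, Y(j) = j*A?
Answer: -720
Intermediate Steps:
Y(j) = -4*j (Y(j) = j*(-4) = -4*j)
z = 6 (z = 3*(3 - 1*(-5))/4 = 3*(3 + 5)/4 = (¾)*8 = 6)
(h(5, 6)*(0 + z*(-2)))*Y(-3) = (5*(0 + 6*(-2)))*(-4*(-3)) = (5*(0 - 12))*12 = (5*(-12))*12 = -60*12 = -720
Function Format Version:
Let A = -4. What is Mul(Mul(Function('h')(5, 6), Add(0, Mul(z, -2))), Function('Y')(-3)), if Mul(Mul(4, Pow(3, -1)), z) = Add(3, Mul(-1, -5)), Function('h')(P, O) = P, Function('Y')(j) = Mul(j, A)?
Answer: -720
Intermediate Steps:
Function('Y')(j) = Mul(-4, j) (Function('Y')(j) = Mul(j, -4) = Mul(-4, j))
z = 6 (z = Mul(Rational(3, 4), Add(3, Mul(-1, -5))) = Mul(Rational(3, 4), Add(3, 5)) = Mul(Rational(3, 4), 8) = 6)
Mul(Mul(Function('h')(5, 6), Add(0, Mul(z, -2))), Function('Y')(-3)) = Mul(Mul(5, Add(0, Mul(6, -2))), Mul(-4, -3)) = Mul(Mul(5, Add(0, -12)), 12) = Mul(Mul(5, -12), 12) = Mul(-60, 12) = -720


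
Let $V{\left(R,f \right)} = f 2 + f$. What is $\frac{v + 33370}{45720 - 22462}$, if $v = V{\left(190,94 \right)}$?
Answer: $\frac{16826}{11629} \approx 1.4469$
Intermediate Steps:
$V{\left(R,f \right)} = 3 f$ ($V{\left(R,f \right)} = 2 f + f = 3 f$)
$v = 282$ ($v = 3 \cdot 94 = 282$)
$\frac{v + 33370}{45720 - 22462} = \frac{282 + 33370}{45720 - 22462} = \frac{33652}{23258} = 33652 \cdot \frac{1}{23258} = \frac{16826}{11629}$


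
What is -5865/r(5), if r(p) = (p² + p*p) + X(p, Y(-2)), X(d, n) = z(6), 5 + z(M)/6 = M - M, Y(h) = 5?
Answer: -1173/4 ≈ -293.25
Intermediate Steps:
z(M) = -30 (z(M) = -30 + 6*(M - M) = -30 + 6*0 = -30 + 0 = -30)
X(d, n) = -30
r(p) = -30 + 2*p² (r(p) = (p² + p*p) - 30 = (p² + p²) - 30 = 2*p² - 30 = -30 + 2*p²)
-5865/r(5) = -5865/(-30 + 2*5²) = -5865/(-30 + 2*25) = -5865/(-30 + 50) = -5865/20 = -51*23/4 = -1173/4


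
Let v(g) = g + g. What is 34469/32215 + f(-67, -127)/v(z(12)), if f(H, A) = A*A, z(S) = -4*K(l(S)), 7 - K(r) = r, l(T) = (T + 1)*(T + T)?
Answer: 120740019/15720920 ≈ 7.6802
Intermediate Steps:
l(T) = 2*T*(1 + T) (l(T) = (1 + T)*(2*T) = 2*T*(1 + T))
K(r) = 7 - r
z(S) = -28 + 8*S*(1 + S) (z(S) = -4*(7 - 2*S*(1 + S)) = -28 + 8*S*(1 + S))
v(g) = 2*g
f(H, A) = A²
34469/32215 + f(-67, -127)/v(z(12)) = 34469/32215 + (-127)²/((2*(-28 + 8*12*(1 + 12)))) = 34469*(1/32215) + 16129/((2*(-28 + 8*12*13))) = 34469/32215 + 16129/((2*(-28 + 1248))) = 34469/32215 + 16129/((2*1220)) = 34469/32215 + 16129/2440 = 120740019/15720920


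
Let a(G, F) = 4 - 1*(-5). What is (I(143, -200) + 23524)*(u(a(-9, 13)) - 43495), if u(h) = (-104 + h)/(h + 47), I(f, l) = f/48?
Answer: -2750753700425/2688 ≈ -1.0233e+9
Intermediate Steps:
I(f, l) = f/48 (I(f, l) = f*(1/48) = f/48)
a(G, F) = 9 (a(G, F) = 4 + 5 = 9)
u(h) = (-104 + h)/(47 + h)
(I(143, -200) + 23524)*(u(a(-9, 13)) - 43495) = ((1/48)*143 + 23524)*((-104 + 9)/(47 + 9) - 43495) = (143/48 + 23524)*(-95/56 - 43495) = 1129295*((1/56)*(-95) - 43495)/48 = 1129295*(-95/56 - 43495)/48 = (1129295/48)*(-2435815/56) = -2750753700425/2688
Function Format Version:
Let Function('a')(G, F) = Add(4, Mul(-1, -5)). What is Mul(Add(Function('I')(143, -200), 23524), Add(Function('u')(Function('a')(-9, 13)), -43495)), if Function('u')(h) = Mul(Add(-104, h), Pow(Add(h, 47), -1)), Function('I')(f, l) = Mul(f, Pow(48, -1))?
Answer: Rational(-2750753700425, 2688) ≈ -1.0233e+9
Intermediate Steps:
Function('I')(f, l) = Mul(Rational(1, 48), f) (Function('I')(f, l) = Mul(f, Rational(1, 48)) = Mul(Rational(1, 48), f))
Function('a')(G, F) = 9 (Function('a')(G, F) = Add(4, 5) = 9)
Function('u')(h) = Mul(Pow(Add(47, h), -1), Add(-104, h)) (Function('u')(h) = Mul(Add(-104, h), Pow(Add(47, h), -1)) = Mul(Pow(Add(47, h), -1), Add(-104, h)))
Mul(Add(Function('I')(143, -200), 23524), Add(Function('u')(Function('a')(-9, 13)), -43495)) = Mul(Add(Mul(Rational(1, 48), 143), 23524), Add(Mul(Pow(Add(47, 9), -1), Add(-104, 9)), -43495)) = Mul(Add(Rational(143, 48), 23524), Add(Mul(Pow(56, -1), -95), -43495)) = Mul(Rational(1129295, 48), Add(Mul(Rational(1, 56), -95), -43495)) = Mul(Rational(1129295, 48), Add(Rational(-95, 56), -43495)) = Mul(Rational(1129295, 48), Rational(-2435815, 56)) = Rational(-2750753700425, 2688)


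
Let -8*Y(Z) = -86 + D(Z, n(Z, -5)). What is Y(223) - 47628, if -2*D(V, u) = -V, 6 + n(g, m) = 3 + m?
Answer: -762099/16 ≈ -47631.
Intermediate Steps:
n(g, m) = -3 + m (n(g, m) = -6 + (3 + m) = -3 + m)
D(V, u) = V/2 (D(V, u) = -(-1)*V/2 = V/2)
Y(Z) = 43/4 - Z/16 (Y(Z) = -(-86 + Z/2)/8 = 43/4 - Z/16)
Y(223) - 47628 = (43/4 - 1/16*223) - 47628 = (43/4 - 223/16) - 47628 = -51/16 - 47628 = -762099/16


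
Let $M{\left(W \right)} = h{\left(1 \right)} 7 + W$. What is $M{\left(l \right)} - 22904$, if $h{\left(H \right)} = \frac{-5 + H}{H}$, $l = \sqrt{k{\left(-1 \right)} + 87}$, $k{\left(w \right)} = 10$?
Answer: $-22932 + \sqrt{97} \approx -22922.0$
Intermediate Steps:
$l = \sqrt{97}$ ($l = \sqrt{10 + 87} = \sqrt{97} \approx 9.8489$)
$h{\left(H \right)} = \frac{-5 + H}{H}$
$M{\left(W \right)} = -28 + W$ ($M{\left(W \right)} = \frac{-5 + 1}{1} \cdot 7 + W = 1 \left(-4\right) 7 + W = \left(-4\right) 7 + W = -28 + W$)
$M{\left(l \right)} - 22904 = \left(-28 + \sqrt{97}\right) - 22904 = -22932 + \sqrt{97}$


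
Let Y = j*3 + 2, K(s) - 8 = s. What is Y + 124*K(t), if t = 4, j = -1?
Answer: 1487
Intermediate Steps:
K(s) = 8 + s
Y = -1 (Y = -1*3 + 2 = -3 + 2 = -1)
Y + 124*K(t) = -1 + 124*(8 + 4) = -1 + 124*12 = -1 + 1488 = 1487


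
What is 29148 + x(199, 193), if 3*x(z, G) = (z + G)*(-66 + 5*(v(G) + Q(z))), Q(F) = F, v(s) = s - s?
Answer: 451612/3 ≈ 1.5054e+5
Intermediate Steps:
v(s) = 0
x(z, G) = (-66 + 5*z)*(G + z)/3 (x(z, G) = ((z + G)*(-66 + 5*(0 + z)))/3 = ((G + z)*(-66 + 5*z))/3 = ((-66 + 5*z)*(G + z))/3 = (-66 + 5*z)*(G + z)/3)
29148 + x(199, 193) = 29148 + (-22*193 - 22*199 + (5/3)*199**2 + (5/3)*193*199) = 29148 + (-4246 - 4378 + (5/3)*39601 + 192035/3) = 29148 + (-4246 - 4378 + 198005/3 + 192035/3) = 29148 + 364168/3 = 451612/3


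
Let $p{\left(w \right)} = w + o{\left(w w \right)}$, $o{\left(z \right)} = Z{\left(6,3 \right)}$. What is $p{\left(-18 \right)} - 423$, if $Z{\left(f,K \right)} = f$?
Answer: $-435$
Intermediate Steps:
$o{\left(z \right)} = 6$
$p{\left(w \right)} = 6 + w$ ($p{\left(w \right)} = w + 6 = 6 + w$)
$p{\left(-18 \right)} - 423 = \left(6 - 18\right) - 423 = -12 - 423 = -435$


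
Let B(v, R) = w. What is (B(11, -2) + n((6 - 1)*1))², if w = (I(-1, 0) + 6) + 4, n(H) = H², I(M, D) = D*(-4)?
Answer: 1225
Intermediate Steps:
I(M, D) = -4*D
w = 10 (w = (-4*0 + 6) + 4 = (0 + 6) + 4 = 6 + 4 = 10)
B(v, R) = 10
(B(11, -2) + n((6 - 1)*1))² = (10 + ((6 - 1)*1)²)² = (10 + (5*1)²)² = (10 + 5²)² = (10 + 25)² = 35² = 1225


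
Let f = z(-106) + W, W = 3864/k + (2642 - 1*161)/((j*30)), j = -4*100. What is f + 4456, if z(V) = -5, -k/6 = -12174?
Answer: 108369202051/24348000 ≈ 4450.8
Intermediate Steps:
k = 73044 (k = -6*(-12174) = 73044)
j = -400
W = -3745949/24348000 (W = 3864/73044 + (2642 - 1*161)/((-400*30)) = 3864*(1/73044) + (2642 - 161)/(-12000) = 322/6087 + 2481*(-1/12000) = 322/6087 - 827/4000 = -3745949/24348000 ≈ -0.15385)
f = -125485949/24348000 (f = -5 - 3745949/24348000 = -125485949/24348000 ≈ -5.1538)
f + 4456 = -125485949/24348000 + 4456 = 108369202051/24348000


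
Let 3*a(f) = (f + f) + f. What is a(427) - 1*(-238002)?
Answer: 238429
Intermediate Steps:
a(f) = f (a(f) = ((f + f) + f)/3 = (2*f + f)/3 = (3*f)/3 = f)
a(427) - 1*(-238002) = 427 - 1*(-238002) = 427 + 238002 = 238429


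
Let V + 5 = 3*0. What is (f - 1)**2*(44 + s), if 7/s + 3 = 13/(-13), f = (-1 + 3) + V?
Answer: 676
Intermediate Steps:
V = -5 (V = -5 + 3*0 = -5 + 0 = -5)
f = -3 (f = (-1 + 3) - 5 = 2 - 5 = -3)
s = -7/4 (s = 7/(-3 + 13/(-13)) = 7/(-3 + 13*(-1/13)) = 7/(-3 - 1) = 7/(-4) = 7*(-1/4) = -7/4 ≈ -1.7500)
(f - 1)**2*(44 + s) = (-3 - 1)**2*(44 - 7/4) = (-4)**2*(169/4) = 16*(169/4) = 676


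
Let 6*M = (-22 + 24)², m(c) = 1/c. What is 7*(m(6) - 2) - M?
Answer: -27/2 ≈ -13.500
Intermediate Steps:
M = ⅔ (M = (-22 + 24)²/6 = (⅙)*2² = (⅙)*4 = ⅔ ≈ 0.66667)
7*(m(6) - 2) - M = 7*(1/6 - 2) - 1*⅔ = 7*(⅙ - 2) - ⅔ = 7*(-11/6) - ⅔ = -77/6 - ⅔ = -27/2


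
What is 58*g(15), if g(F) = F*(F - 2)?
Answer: 11310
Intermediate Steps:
g(F) = F*(-2 + F)
58*g(15) = 58*(15*(-2 + 15)) = 58*(15*13) = 58*195 = 11310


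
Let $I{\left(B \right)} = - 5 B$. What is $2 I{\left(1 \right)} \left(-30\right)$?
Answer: $300$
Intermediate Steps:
$2 I{\left(1 \right)} \left(-30\right) = 2 \left(\left(-5\right) 1\right) \left(-30\right) = 2 \left(-5\right) \left(-30\right) = \left(-10\right) \left(-30\right) = 300$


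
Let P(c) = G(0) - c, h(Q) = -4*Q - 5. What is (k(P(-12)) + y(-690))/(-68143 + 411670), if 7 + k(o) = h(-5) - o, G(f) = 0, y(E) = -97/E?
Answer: -1/89010 ≈ -1.1235e-5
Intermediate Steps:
h(Q) = -5 - 4*Q
P(c) = -c (P(c) = 0 - c = -c)
k(o) = 8 - o (k(o) = -7 + ((-5 - 4*(-5)) - o) = -7 + ((-5 + 20) - o) = -7 + (15 - o) = 8 - o)
(k(P(-12)) + y(-690))/(-68143 + 411670) = ((8 - (-1)*(-12)) - 97/(-690))/(-68143 + 411670) = ((8 - 1*12) - 97*(-1/690))/343527 = ((8 - 12) + 97/690)*(1/343527) = (-4 + 97/690)*(1/343527) = -2663/690*1/343527 = -1/89010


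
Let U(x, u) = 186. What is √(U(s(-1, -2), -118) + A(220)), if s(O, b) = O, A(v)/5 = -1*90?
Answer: 2*I*√66 ≈ 16.248*I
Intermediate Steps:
A(v) = -450 (A(v) = 5*(-1*90) = 5*(-90) = -450)
√(U(s(-1, -2), -118) + A(220)) = √(186 - 450) = √(-264) = 2*I*√66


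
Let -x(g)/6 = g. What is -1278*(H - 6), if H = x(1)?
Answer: 15336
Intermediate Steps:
x(g) = -6*g
H = -6 (H = -6*1 = -6)
-1278*(H - 6) = -1278*(-6 - 6) = -1278*(-12) = 15336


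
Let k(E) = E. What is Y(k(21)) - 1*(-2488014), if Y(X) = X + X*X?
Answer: 2488476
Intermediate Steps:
Y(X) = X + X²
Y(k(21)) - 1*(-2488014) = 21*(1 + 21) - 1*(-2488014) = 21*22 + 2488014 = 462 + 2488014 = 2488476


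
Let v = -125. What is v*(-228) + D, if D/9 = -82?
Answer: 27762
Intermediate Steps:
D = -738 (D = 9*(-82) = -738)
v*(-228) + D = -125*(-228) - 738 = 28500 - 738 = 27762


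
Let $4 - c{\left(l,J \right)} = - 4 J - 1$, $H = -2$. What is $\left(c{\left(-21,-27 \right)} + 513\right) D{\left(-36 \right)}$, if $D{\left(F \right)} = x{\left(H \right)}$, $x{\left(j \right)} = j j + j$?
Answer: $820$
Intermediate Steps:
$x{\left(j \right)} = j + j^{2}$ ($x{\left(j \right)} = j^{2} + j = j + j^{2}$)
$D{\left(F \right)} = 2$ ($D{\left(F \right)} = - 2 \left(1 - 2\right) = \left(-2\right) \left(-1\right) = 2$)
$c{\left(l,J \right)} = 5 + 4 J$ ($c{\left(l,J \right)} = 4 - \left(- 4 J - 1\right) = 4 - \left(-1 - 4 J\right) = 4 + \left(1 + 4 J\right) = 5 + 4 J$)
$\left(c{\left(-21,-27 \right)} + 513\right) D{\left(-36 \right)} = \left(\left(5 + 4 \left(-27\right)\right) + 513\right) 2 = \left(\left(5 - 108\right) + 513\right) 2 = \left(-103 + 513\right) 2 = 410 \cdot 2 = 820$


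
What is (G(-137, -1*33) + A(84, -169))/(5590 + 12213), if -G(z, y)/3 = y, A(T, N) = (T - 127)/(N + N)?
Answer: 33505/6017414 ≈ 0.0055680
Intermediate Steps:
A(T, N) = (-127 + T)/(2*N) (A(T, N) = (-127 + T)/((2*N)) = (-127 + T)*(1/(2*N)) = (-127 + T)/(2*N))
G(z, y) = -3*y
(G(-137, -1*33) + A(84, -169))/(5590 + 12213) = (-(-3)*33 + (½)*(-127 + 84)/(-169))/(5590 + 12213) = (-3*(-33) + (½)*(-1/169)*(-43))/17803 = (99 + 43/338)*(1/17803) = (33505/338)*(1/17803) = 33505/6017414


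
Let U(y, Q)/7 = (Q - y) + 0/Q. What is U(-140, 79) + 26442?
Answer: 27975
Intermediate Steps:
U(y, Q) = -7*y + 7*Q (U(y, Q) = 7*((Q - y) + 0/Q) = 7*((Q - y) + 0) = 7*(Q - y) = -7*y + 7*Q)
U(-140, 79) + 26442 = (-7*(-140) + 7*79) + 26442 = (980 + 553) + 26442 = 1533 + 26442 = 27975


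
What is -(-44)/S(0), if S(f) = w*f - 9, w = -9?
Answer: -44/9 ≈ -4.8889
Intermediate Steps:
S(f) = -9 - 9*f (S(f) = -9*f - 9 = -9 - 9*f)
-(-44)/S(0) = -(-44)/(-9 - 9*0) = -(-44)/(-9 + 0) = -(-44)/(-9) = -(-44)*(-1)/9 = -11*4/9 = -44/9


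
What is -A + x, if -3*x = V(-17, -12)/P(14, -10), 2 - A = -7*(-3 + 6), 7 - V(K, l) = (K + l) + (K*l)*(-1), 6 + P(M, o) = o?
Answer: -18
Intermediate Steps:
P(M, o) = -6 + o
V(K, l) = 7 - K - l + K*l (V(K, l) = 7 - ((K + l) + (K*l)*(-1)) = 7 - ((K + l) - K*l) = 7 - (K + l - K*l) = 7 + (-K - l + K*l) = 7 - K - l + K*l)
A = 23 (A = 2 - (-7)*(-3 + 6) = 2 - (-7)*3 = 2 - 1*(-21) = 2 + 21 = 23)
x = 5 (x = -(7 - 1*(-17) - 1*(-12) - 17*(-12))/(3*(-6 - 10)) = -(7 + 17 + 12 + 204)/(3*(-16)) = -80*(-1)/16 = -⅓*(-15) = 5)
-A + x = -1*23 + 5 = -23 + 5 = -18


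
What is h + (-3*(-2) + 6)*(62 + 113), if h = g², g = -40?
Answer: 3700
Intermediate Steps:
h = 1600 (h = (-40)² = 1600)
h + (-3*(-2) + 6)*(62 + 113) = 1600 + (-3*(-2) + 6)*(62 + 113) = 1600 + (6 + 6)*175 = 1600 + 12*175 = 1600 + 2100 = 3700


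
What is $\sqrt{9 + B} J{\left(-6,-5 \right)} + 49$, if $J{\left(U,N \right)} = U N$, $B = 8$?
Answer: $49 + 30 \sqrt{17} \approx 172.69$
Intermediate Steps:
$J{\left(U,N \right)} = N U$
$\sqrt{9 + B} J{\left(-6,-5 \right)} + 49 = \sqrt{9 + 8} \left(\left(-5\right) \left(-6\right)\right) + 49 = \sqrt{17} \cdot 30 + 49 = 30 \sqrt{17} + 49 = 49 + 30 \sqrt{17}$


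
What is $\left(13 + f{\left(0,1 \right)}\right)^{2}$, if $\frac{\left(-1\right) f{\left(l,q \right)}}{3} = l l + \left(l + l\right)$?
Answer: $169$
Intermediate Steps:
$f{\left(l,q \right)} = - 6 l - 3 l^{2}$ ($f{\left(l,q \right)} = - 3 \left(l l + \left(l + l\right)\right) = - 3 \left(l^{2} + 2 l\right) = - 6 l - 3 l^{2}$)
$\left(13 + f{\left(0,1 \right)}\right)^{2} = \left(13 - 0 \left(2 + 0\right)\right)^{2} = \left(13 - 0 \cdot 2\right)^{2} = \left(13 + 0\right)^{2} = 13^{2} = 169$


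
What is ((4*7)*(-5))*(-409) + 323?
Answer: 57583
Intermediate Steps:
((4*7)*(-5))*(-409) + 323 = (28*(-5))*(-409) + 323 = -140*(-409) + 323 = 57260 + 323 = 57583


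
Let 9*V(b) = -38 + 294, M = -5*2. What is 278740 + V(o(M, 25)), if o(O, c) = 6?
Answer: 2508916/9 ≈ 2.7877e+5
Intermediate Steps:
M = -10
V(b) = 256/9 (V(b) = (-38 + 294)/9 = (1/9)*256 = 256/9)
278740 + V(o(M, 25)) = 278740 + 256/9 = 2508916/9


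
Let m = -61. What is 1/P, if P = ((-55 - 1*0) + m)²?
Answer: 1/13456 ≈ 7.4316e-5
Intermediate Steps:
P = 13456 (P = ((-55 - 1*0) - 61)² = ((-55 + 0) - 61)² = (-55 - 61)² = (-116)² = 13456)
1/P = 1/13456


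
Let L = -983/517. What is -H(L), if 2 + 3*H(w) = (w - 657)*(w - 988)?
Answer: -174338005330/801867 ≈ -2.1742e+5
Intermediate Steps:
L = -983/517 (L = -983*1/517 = -983/517 ≈ -1.9014)
H(w) = -⅔ + (-988 + w)*(-657 + w)/3 (H(w) = -⅔ + ((w - 657)*(w - 988))/3 = -⅔ + ((-657 + w)*(-988 + w))/3 = -⅔ + ((-988 + w)*(-657 + w))/3 = -⅔ + (-988 + w)*(-657 + w)/3)
-H(L) = -(649114/3 - 1645/3*(-983/517) + (-983/517)²/3) = -(649114/3 + 34405/33 + (⅓)*(966289/267289)) = -(649114/3 + 34405/33 + 966289/801867) = -1*174338005330/801867 = -174338005330/801867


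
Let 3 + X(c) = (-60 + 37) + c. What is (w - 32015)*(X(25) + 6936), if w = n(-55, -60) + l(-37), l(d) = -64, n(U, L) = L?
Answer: -222883965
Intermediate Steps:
X(c) = -26 + c (X(c) = -3 + ((-60 + 37) + c) = -3 + (-23 + c) = -26 + c)
w = -124 (w = -60 - 64 = -124)
(w - 32015)*(X(25) + 6936) = (-124 - 32015)*((-26 + 25) + 6936) = -32139*(-1 + 6936) = -32139*6935 = -222883965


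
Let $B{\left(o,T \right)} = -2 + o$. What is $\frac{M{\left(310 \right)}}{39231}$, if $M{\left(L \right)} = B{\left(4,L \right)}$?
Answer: $\frac{2}{39231} \approx 5.098 \cdot 10^{-5}$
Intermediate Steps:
$M{\left(L \right)} = 2$ ($M{\left(L \right)} = -2 + 4 = 2$)
$\frac{M{\left(310 \right)}}{39231} = \frac{2}{39231}$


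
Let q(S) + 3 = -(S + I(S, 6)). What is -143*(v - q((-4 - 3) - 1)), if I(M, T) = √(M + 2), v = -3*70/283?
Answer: 232375/283 - 143*I*√6 ≈ 821.11 - 350.28*I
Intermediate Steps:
v = -210/283 (v = -210*1/283 = -210/283 ≈ -0.74205)
I(M, T) = √(2 + M)
q(S) = -3 - S - √(2 + S) (q(S) = -3 - (S + √(2 + S)) = -3 + (-S - √(2 + S)) = -3 - S - √(2 + S))
-143*(v - q((-4 - 3) - 1)) = -143*(-210/283 - (-3 - ((-4 - 3) - 1) - √(2 + ((-4 - 3) - 1)))) = -143*(-210/283 - (-3 - (-7 - 1) - √(2 + (-7 - 1)))) = -143*(-210/283 - (-3 - 1*(-8) - √(2 - 8))) = -143*(-210/283 - (-3 + 8 - √(-6))) = -143*(-210/283 - (-3 + 8 - I*√6)) = -143*(-210/283 - (5 - I*√6)) = -143*(-210/283 + (-5 + I*√6)) = -143*(-1625/283 + I*√6) = 232375/283 - 143*I*√6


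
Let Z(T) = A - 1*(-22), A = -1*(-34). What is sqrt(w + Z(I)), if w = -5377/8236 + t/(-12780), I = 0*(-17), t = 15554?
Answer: sqrt(40971055)/870 ≈ 7.3573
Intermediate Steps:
A = 34
I = 0
Z(T) = 56 (Z(T) = 34 - 1*(-22) = 34 + 22 = 56)
w = -9761/5220 (w = -5377/8236 + 15554/(-12780) = -5377*1/8236 + 15554*(-1/12780) = -5377/8236 - 7777/6390 = -9761/5220 ≈ -1.8699)
sqrt(w + Z(I)) = sqrt(-9761/5220 + 56) = sqrt(282559/5220) = sqrt(40971055)/870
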